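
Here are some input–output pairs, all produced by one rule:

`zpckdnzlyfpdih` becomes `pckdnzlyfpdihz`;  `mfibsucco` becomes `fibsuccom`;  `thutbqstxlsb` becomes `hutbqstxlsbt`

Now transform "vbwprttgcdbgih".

In each case the input is transformed by: move the first character to the end.
"vbwprttgcdbgih" → "bwprttgcdbgihv".

bwprttgcdbgihv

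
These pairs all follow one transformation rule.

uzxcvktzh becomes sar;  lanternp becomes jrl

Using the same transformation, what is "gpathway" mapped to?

The transformation: shift every letter 2 places backward in the alphabet (wrapping around), then keep one character in every 3, starting at position 1 (positions 1st, 4th, 7th, ...).
Applying that to "gpathway" gives "ery".

ery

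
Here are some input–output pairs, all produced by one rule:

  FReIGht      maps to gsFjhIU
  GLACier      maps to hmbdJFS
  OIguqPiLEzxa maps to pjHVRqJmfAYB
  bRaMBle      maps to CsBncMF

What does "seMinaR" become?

What's happening: flip the case of every letter, then shift every letter 1 place forward in the alphabet (wrapping around).
Applying that to "seMinaR" gives "TFnJOBs".

TFnJOBs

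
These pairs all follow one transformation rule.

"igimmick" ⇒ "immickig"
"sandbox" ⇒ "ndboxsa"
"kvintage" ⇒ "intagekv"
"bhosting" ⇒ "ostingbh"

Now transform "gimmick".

mmickgi

The pattern: move the first 2 characters to the end (rotate left by 2).
Applying that to "gimmick" gives "mmickgi".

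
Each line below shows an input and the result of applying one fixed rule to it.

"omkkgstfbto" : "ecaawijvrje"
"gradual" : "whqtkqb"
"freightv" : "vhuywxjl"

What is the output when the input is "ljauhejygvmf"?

bzqkxuzowlcv

Rule — shift every letter 10 places backward in the alphabet (wrapping around).
Applying that to "ljauhejygvmf" gives "bzqkxuzowlcv".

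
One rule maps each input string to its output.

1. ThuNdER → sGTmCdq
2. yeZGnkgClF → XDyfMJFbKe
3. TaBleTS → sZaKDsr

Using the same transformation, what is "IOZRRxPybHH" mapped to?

The transformation: shift every letter 1 place backward in the alphabet (wrapping around), then flip the case of every letter.
"IOZRRxPybHH" → "HNYQQwOxaGG" → "hnyqqWoXAgg".

hnyqqWoXAgg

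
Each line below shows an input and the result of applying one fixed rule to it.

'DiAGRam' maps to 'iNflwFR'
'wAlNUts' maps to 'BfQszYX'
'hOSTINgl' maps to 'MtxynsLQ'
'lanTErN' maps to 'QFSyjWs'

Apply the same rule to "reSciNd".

WJxHNsI

In each case the input is transformed by: flip the case of every letter, then shift every letter 5 places forward in the alphabet (wrapping around).
Applying both steps to "reSciNd": "REsCInD", then "WJxHNsI".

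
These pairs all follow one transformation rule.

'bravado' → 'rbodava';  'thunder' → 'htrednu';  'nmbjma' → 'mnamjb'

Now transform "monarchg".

omghcran

The transformation: reverse the string, then move the last 2 characters to the front (rotate right by 2).
Working it through for "monarchg": intermediate "ghcranom", final "omghcran".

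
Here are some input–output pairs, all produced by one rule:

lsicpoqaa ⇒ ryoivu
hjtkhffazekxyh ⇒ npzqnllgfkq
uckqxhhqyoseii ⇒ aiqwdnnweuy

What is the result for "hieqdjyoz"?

Rule — shift every letter 6 places forward in the alphabet (wrapping around), then delete the last 3 characters.
For "hieqdjyoz", step one produces "nokwjpeuf"; step two turns that into "nokwjp".
(Check on "hjtkhffazekxyh": → "npzqnllgfkqden" → "npzqnllgfkq" ✓)

nokwjp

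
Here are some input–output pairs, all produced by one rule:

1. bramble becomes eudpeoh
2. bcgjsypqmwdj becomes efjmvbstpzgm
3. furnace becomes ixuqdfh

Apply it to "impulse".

The rule is to shift every letter 3 places forward in the alphabet (wrapping around).
On "impulse" that produces "lpsxovh".

lpsxovh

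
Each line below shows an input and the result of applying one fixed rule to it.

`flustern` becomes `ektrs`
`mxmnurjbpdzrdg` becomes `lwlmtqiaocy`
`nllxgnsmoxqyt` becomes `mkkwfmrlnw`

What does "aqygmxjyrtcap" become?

zpxflwixqs

Looking at the pairs, the operation is to shift every letter 1 place backward in the alphabet (wrapping around), then delete the last 3 characters.
Starting from "aqygmxjyrtcap": after the first operation, "zpxflwixqsbzo"; after the second, "zpxflwixqs".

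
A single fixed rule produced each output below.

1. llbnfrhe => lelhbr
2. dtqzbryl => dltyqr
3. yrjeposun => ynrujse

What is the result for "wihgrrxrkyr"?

wriyhkgrr

The rule is to take characters alternately from the front and the back (1st, last, 2nd, 2nd-last, ...), then delete the last 2 characters.
For "wihgrrxrkyr" the result is "wriyhkgrr".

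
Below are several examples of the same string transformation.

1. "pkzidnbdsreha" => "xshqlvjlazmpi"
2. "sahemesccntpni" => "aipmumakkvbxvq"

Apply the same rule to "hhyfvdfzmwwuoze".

ppgndlnhueecwhm

The rule is to shift every letter 8 places forward in the alphabet (wrapping around).
"hhyfvdfzmwwuoze" → "ppgndlnhueecwhm".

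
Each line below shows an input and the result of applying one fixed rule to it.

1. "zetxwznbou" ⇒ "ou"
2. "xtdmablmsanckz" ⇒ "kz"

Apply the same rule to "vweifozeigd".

gd

The transformation: keep only the last 2 characters.
On "vweifozeigd" that produces "gd".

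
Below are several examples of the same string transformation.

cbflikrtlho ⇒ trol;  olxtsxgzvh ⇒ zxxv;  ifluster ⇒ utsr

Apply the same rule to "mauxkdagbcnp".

xupn

The rule is to sort the characters into reverse alphabetical order, then keep only the first 4 characters.
On "mauxkdagbcnp": the first step gives "xupnmkgdcbaa", and the second then gives "xupn".
(Check on "ifluster": → "utsrlife" → "utsr" ✓)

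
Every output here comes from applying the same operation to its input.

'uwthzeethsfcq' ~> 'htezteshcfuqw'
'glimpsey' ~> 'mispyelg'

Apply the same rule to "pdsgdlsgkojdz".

Looking at the pairs, the operation is to move the first 2 characters to the end (rotate left by 2), then swap each adjacent pair of characters (1↔2, 3↔4, ...).
Starting from "pdsgdlsgkojdz": after the first operation, "sgdlsgkojdzpd"; after the second, "gsldgsokdjpzd".

gsldgsokdjpzd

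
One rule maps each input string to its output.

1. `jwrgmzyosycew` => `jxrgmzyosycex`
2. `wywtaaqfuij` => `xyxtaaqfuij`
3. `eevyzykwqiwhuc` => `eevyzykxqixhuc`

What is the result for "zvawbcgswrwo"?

zvaxbcgsxrxo

What's happening: replace every "w" with "x".
Doing the same to "zvawbcgswrwo": "zvaxbcgsxrxo".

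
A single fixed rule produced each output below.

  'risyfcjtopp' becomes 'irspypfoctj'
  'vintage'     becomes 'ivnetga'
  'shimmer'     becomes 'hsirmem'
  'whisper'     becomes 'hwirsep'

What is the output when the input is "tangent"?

What's happening: move the first character to the end, then take characters alternately from the front and the back (1st, last, 2nd, 2nd-last, ...).
Starting from "tangent": after the first operation, "angentt"; after the second, "atntgne".

atntgne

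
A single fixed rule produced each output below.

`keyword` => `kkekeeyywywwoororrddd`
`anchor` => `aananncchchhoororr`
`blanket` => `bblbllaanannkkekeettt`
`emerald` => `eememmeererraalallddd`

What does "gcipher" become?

The rule is to repeat every character 3 times, then swap each adjacent pair of characters (1↔2, 3↔4, ...).
Starting from "gcipher": after the first operation, "gggccciiippphhheeerrr"; after the second, "ggcgcciipipphheheerrr".

ggcgcciipipphheheerrr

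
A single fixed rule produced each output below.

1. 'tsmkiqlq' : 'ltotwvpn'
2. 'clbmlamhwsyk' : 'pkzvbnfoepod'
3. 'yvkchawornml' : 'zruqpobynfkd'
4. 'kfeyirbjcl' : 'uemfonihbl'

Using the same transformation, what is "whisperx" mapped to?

The pattern: shift every letter 3 places forward in the alphabet (wrapping around), then swap the front and back halves of the string.
Applying both steps to "whisperx": "zklvshua", then "shuazklv".

shuazklv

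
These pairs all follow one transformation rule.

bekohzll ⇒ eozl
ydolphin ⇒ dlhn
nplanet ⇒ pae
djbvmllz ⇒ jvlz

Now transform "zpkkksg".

pks

Each output is the input with this applied: keep every other character starting from the second (positions 2nd, 4th, 6th, ...).
On "zpkkksg" that produces "pks".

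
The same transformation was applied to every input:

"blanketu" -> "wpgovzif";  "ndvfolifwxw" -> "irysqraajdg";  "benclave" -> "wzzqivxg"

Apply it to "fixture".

The pattern: shift every letter 5 places backward in the alphabet (wrapping around), then take characters alternately from the front and the back (1st, last, 2nd, 2nd-last, ...).
"fixture" → "azdmspo".
(Check on "ndvfolifwxw": → "iyqajgdarsr" → "irysqraajdg" ✓)

azdmspo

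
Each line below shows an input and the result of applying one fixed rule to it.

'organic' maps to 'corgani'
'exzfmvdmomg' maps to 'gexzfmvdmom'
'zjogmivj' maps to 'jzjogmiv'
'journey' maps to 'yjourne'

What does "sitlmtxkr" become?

Each output is the input with this applied: move the last character to the front.
Applying that to "sitlmtxkr" gives "rsitlmtxk".

rsitlmtxk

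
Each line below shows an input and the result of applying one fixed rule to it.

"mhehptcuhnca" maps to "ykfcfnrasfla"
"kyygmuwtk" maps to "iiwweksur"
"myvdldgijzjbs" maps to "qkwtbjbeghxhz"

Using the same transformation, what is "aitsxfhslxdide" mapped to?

Looking at the pairs, the operation is to shift every letter 2 places backward in the alphabet (wrapping around), then move the last character to the front.
"aitsxfhslxdide" → "ygrqvdfqjvbgbc" → "cygrqvdfqjvbgb".

cygrqvdfqjvbgb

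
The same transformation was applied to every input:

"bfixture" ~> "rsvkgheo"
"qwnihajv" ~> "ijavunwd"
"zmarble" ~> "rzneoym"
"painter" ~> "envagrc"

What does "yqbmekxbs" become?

In each case the input is transformed by: swap the first and last characters, then shift every letter 13 places forward in the alphabet (wrapping around) — i.e. ROT13.
Starting from "yqbmekxbs": after the first operation, "sqbmekxby"; after the second, "fdozrxkol".

fdozrxkol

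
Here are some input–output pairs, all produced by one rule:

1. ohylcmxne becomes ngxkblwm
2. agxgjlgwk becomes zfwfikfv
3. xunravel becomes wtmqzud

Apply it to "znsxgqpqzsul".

The pattern: delete the last character, then shift every letter 1 place backward in the alphabet (wrapping around).
Working it through for "znsxgqpqzsul": intermediate "znsxgqpqzsu", final "ymrwfpopyrt".

ymrwfpopyrt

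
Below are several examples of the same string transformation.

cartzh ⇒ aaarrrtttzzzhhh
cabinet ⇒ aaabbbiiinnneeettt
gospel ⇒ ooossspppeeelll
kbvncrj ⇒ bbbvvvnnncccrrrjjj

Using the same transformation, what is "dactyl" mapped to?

aaaccctttyyylll

Looking at the pairs, the operation is to repeat every character 3 times, then delete the first 3 characters.
Starting from "dactyl": after the first operation, "dddaaaccctttyyylll"; after the second, "aaaccctttyyylll".
(Check on "gospel": → "gggooossspppeeelll" → "ooossspppeeelll" ✓)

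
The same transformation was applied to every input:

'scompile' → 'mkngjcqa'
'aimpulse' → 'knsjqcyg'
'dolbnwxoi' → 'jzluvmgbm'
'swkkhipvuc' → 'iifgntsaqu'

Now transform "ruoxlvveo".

mvjttcmps

Looking at the pairs, the operation is to shift every letter 2 places backward in the alphabet (wrapping around), then move the first 2 characters to the end (rotate left by 2).
"ruoxlvveo" → "psmvjttcm" → "mvjttcmps".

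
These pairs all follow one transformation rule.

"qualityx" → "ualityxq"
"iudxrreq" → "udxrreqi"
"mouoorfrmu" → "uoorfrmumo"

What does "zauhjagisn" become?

uhjagisnza

The pattern: swap the front and back halves of the string, then move the last 3 characters to the front (rotate right by 3).
Starting from "zauhjagisn": after the first operation, "agisnzauhj"; after the second, "uhjagisnza".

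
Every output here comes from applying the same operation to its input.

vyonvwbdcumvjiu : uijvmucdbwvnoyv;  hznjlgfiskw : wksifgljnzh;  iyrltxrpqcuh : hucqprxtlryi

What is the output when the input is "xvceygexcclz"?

zlccxegyecvx

What's happening: reverse the string.
"xvceygexcclz" → "zlccxegyecvx".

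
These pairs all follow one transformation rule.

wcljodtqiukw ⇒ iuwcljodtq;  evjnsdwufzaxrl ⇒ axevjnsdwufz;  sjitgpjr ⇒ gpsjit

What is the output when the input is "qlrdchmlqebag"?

The rule is to delete the last 2 characters, then move the last 2 characters to the front (rotate right by 2).
For "qlrdchmlqebag", step one produces "qlrdchmlqeb"; step two turns that into "ebqlrdchmlq".

ebqlrdchmlq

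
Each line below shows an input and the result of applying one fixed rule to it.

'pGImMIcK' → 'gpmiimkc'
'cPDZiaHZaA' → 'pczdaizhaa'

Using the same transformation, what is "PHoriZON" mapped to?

hprozino

Looking at the pairs, the operation is to swap each adjacent pair of characters (1↔2, 3↔4, ...), then convert every letter to lowercase.
Starting from "PHoriZON": after the first operation, "HProZiNO"; after the second, "hprozino".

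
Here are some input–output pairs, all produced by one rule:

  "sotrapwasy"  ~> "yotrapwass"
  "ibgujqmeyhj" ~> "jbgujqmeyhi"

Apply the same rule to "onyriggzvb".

bnyriggzvo

The transformation: swap the first and last characters.
Doing the same to "onyriggzvb": "bnyriggzvo".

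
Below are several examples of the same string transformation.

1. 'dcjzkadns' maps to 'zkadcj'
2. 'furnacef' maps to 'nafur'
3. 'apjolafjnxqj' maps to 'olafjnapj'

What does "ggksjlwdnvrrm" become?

sjlwdnvggk

What's happening: delete the last 3 characters, then move the first 3 characters to the end (rotate left by 3).
"ggksjlwdnvrrm" → "sjlwdnvggk".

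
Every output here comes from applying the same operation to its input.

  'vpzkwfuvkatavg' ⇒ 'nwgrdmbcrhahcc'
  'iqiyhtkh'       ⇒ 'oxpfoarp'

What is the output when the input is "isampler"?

yzhtwslp

The pattern: swap the first and last characters, then shift every letter 7 places forward in the alphabet (wrapping around).
Starting from "isampler": after the first operation, "rsamplei"; after the second, "yzhtwslp".
(Check on "vpzkwfuvkatavg": → "gpzkwfuvkatavv" → "nwgrdmbcrhahcc" ✓)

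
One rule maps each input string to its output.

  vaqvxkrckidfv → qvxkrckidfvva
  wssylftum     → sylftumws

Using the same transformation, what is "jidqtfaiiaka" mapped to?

What's happening: move the first 2 characters to the end (rotate left by 2).
Applying that to "jidqtfaiiaka" gives "dqtfaiiakaji".

dqtfaiiakaji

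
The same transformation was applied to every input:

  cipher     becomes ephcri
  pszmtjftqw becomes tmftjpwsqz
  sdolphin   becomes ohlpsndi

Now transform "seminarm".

Rule — take characters alternately from the front and the back (1st, last, 2nd, 2nd-last, ...), then swap the front and back halves of the string.
So "seminarm" becomes "mainsmer".

mainsmer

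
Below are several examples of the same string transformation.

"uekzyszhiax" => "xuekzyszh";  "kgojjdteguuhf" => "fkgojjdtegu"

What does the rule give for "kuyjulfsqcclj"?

jkuyjulfsqc

What's happening: move the last character to the front, then delete the last 2 characters.
For "kuyjulfsqcclj", step one produces "jkuyjulfsqccl"; step two turns that into "jkuyjulfsqc".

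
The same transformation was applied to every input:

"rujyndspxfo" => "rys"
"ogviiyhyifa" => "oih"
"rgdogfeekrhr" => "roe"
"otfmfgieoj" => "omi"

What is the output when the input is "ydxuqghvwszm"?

The pattern: delete the last 3 characters, then keep one character in every 3, starting at position 1 (positions 1st, 4th, 7th, ...).
Working it through for "ydxuqghvwszm": intermediate "ydxuqghvw", final "yuh".

yuh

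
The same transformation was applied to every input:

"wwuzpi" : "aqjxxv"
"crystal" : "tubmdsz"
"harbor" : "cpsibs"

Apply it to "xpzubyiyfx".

What's happening: move the first 3 characters to the end (rotate left by 3), then shift every letter 1 place forward in the alphabet (wrapping around).
Working it through for "xpzubyiyfx": intermediate "ubyiyfxxpz", final "vczjzgyyqa".

vczjzgyyqa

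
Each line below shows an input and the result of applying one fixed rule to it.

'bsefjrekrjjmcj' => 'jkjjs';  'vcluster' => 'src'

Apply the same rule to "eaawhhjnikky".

In each case the input is transformed by: keep one character in every 3, starting at position 2 (positions 2nd, 5th, 8th, ...), then move the first character to the end.
Applying that to "eaawhhjnikky" gives "hnka".

hnka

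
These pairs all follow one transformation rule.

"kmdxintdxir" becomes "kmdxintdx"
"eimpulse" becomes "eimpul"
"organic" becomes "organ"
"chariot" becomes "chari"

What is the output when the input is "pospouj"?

pospo

The pattern: delete the last 2 characters.
On "pospouj" that produces "pospo".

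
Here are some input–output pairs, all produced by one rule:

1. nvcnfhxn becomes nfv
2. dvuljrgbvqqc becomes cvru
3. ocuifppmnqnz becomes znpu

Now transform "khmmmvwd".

dmh

The rule is to reverse the string, then keep one character in every 3, starting at position 1 (positions 1st, 4th, 7th, ...).
"khmmmvwd" → "dwvmmmhk" → "dmh".
(Check on "dvuljrgbvqqc": → "cqqvbgrjluvd" → "cvru" ✓)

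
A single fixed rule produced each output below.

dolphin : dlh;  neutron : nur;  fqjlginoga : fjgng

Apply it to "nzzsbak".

The rule is to delete the last character, then keep every other character starting from the first (positions 1st, 3rd, 5th, ...).
Applying both steps to "nzzsbak": "nzzsba", then "nzb".

nzb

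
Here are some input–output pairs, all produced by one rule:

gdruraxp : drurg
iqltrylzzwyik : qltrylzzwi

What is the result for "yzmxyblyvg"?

zmxybly

The pattern: delete the last 3 characters, then move the first character to the end.
Starting from "yzmxyblyvg": after the first operation, "yzmxybl"; after the second, "zmxybly".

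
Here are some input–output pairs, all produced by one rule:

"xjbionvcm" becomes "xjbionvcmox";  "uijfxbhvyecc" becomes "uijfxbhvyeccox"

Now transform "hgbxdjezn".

hgbxdjeznox

In each case the input is transformed by: append "ox".
Doing the same to "hgbxdjezn": "hgbxdjeznox".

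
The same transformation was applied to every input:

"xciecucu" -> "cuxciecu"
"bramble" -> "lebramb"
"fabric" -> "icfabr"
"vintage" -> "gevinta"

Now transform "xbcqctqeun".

Rule — move the last 2 characters to the front (rotate right by 2).
Doing the same to "xbcqctqeun": "unxbcqctqe".

unxbcqctqe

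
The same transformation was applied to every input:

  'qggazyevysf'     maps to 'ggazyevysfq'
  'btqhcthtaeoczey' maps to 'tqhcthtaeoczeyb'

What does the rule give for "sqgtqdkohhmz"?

qgtqdkohhmzs

Each output is the input with this applied: move the first character to the end.
On "sqgtqdkohhmz" that produces "qgtqdkohhmzs".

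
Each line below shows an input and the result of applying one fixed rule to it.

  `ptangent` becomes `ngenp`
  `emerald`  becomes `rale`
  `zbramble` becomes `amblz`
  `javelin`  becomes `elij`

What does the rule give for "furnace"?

Rule — swap the first and last characters, then delete the first 3 characters.
So "furnace" becomes "nacf".

nacf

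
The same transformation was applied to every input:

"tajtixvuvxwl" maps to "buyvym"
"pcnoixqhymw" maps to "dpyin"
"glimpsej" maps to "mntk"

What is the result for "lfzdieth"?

gefi

The rule is to keep every other character starting from the second (positions 2nd, 4th, 6th, ...), then shift every letter 1 place forward in the alphabet (wrapping around).
For "lfzdieth", step one produces "fdeh"; step two turns that into "gefi".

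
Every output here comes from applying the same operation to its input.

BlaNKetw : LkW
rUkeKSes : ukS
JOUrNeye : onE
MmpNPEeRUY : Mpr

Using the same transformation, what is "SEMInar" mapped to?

Each output is the input with this applied: keep one character in every 3, starting at position 2 (positions 2nd, 5th, 8th, ...), then flip the case of every letter.
Working it through for "SEMInar": intermediate "En", final "eN".
(Check on "MmpNPEeRUY": → "mPR" → "Mpr" ✓)

eN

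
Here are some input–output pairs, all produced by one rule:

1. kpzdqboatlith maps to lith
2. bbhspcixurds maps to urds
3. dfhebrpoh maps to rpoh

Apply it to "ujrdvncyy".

The pattern: keep only the last 4 characters.
So "ujrdvncyy" becomes "ncyy".

ncyy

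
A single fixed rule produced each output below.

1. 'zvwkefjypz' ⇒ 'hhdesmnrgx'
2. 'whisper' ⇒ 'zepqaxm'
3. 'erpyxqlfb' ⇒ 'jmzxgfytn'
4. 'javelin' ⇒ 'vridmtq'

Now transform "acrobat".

bikzwji

The rule is to shift every letter 8 places forward in the alphabet (wrapping around), then move the last character to the front.
Applying both steps to "acrobat": "ikzwjib", then "bikzwji".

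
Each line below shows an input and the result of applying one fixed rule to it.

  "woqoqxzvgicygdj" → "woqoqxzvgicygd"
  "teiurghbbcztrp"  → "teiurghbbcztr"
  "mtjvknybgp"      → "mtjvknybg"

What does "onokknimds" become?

In each case the input is transformed by: delete the last character.
On "onokknimds" that produces "onokknimd".

onokknimd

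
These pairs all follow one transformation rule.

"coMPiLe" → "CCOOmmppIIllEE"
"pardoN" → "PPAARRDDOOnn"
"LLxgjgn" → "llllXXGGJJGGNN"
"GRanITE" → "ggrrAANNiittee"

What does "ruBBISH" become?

The rule is to double every character, then flip the case of every letter.
"ruBBISH" → "rruuBBBBIISSHH" → "RRUUbbbbiisshh".
(Check on "GRanITE": → "GGRRaannIITTEE" → "ggrrAANNiittee" ✓)

RRUUbbbbiisshh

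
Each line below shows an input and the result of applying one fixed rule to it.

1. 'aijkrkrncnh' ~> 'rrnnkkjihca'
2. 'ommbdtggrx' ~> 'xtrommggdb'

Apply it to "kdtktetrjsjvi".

vtttsrkkjjied

The transformation: sort the characters into reverse alphabetical order.
For "kdtktetrjsjvi" the result is "vtttsrkkjjied".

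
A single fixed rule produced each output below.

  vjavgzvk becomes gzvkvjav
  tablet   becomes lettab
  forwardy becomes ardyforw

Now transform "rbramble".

Rule — swap the front and back halves of the string.
For "rbramble" the result is "mblerbra".

mblerbra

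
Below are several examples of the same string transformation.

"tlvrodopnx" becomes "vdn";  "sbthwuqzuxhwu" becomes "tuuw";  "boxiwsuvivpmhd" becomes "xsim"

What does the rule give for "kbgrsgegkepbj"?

ggkb

The pattern: keep one character in every 3, starting at position 3 (positions 3rd, 6th, 9th, ...).
Applying that to "kbgrsgegkepbj" gives "ggkb".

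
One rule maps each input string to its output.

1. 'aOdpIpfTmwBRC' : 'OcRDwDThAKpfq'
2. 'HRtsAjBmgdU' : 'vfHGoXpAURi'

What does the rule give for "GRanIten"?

The pattern: flip the case of every letter, then shift every letter 12 places backward in the alphabet (wrapping around).
Starting from "GRanIten": after the first operation, "grANiTEN"; after the second, "ufOBwHSB".

ufOBwHSB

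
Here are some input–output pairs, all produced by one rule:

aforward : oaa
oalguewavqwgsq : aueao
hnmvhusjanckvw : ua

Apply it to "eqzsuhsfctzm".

The transformation: move the first character to the end, then keep only the vowels.
"eqzsuhsfctzm" → "qzsuhsfctzme" → "ue".

ue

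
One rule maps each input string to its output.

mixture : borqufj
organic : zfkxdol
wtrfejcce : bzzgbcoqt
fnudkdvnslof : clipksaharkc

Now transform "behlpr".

omieby

In each case the input is transformed by: reverse the string, then shift every letter 3 places backward in the alphabet (wrapping around).
"behlpr" → "omieby".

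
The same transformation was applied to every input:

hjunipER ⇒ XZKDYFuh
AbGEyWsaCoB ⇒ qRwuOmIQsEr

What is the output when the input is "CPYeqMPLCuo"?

Rule — shift every letter 10 places backward in the alphabet (wrapping around), then flip the case of every letter.
Working it through for "CPYeqMPLCuo": intermediate "SFOugCFBSke", final "sfoUGcfbsKE".

sfoUGcfbsKE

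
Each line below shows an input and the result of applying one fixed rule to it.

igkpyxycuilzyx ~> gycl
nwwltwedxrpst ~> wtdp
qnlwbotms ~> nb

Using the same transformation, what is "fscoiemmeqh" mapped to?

The pattern: delete the last 2 characters, then keep one character in every 3, starting at position 2 (positions 2nd, 5th, 8th, ...).
Applying both steps to "fscoiemmeqh": "fscoiemme", then "sim".

sim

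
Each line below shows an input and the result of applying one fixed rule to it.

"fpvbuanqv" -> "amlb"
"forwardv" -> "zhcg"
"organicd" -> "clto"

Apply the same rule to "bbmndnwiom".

What's happening: keep every other character starting from the second (positions 2nd, 4th, 6th, ...), then shift every letter 11 places forward in the alphabet (wrapping around).
So "bbmndnwiom" becomes "myytx".
(Check on "organicd": → "raid" → "clto" ✓)

myytx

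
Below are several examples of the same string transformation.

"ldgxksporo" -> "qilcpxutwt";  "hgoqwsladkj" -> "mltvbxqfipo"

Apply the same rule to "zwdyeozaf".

ebidjtefk

Looking at the pairs, the operation is to shift every letter 5 places forward in the alphabet (wrapping around).
Doing the same to "zwdyeozaf": "ebidjtefk".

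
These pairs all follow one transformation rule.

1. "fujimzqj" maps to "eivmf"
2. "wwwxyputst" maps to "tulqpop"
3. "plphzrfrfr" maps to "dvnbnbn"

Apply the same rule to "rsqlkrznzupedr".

Each output is the input with this applied: shift every letter 4 places backward in the alphabet (wrapping around), then delete the first 3 characters.
So "rsqlkrznzupedr" becomes "hgnvjvqlazn".

hgnvjvqlazn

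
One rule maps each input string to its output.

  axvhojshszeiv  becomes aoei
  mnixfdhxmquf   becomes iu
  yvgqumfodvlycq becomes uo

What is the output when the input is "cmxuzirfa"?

The pattern: keep only the vowels.
Doing the same to "cmxuzirfa": "uia".

uia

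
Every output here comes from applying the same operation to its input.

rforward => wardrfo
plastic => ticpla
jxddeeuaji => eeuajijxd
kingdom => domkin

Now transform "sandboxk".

Rule — move the first 3 characters to the end (rotate left by 3), then delete the first character.
On "sandboxk": the first step gives "dboxksan", and the second then gives "boxksan".

boxksan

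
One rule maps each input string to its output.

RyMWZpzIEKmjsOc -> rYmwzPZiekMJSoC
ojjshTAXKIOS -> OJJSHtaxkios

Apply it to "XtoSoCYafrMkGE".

xTOsOcyAFRmKge

What's happening: flip the case of every letter.
So "XtoSoCYafrMkGE" becomes "xTOsOcyAFRmKge".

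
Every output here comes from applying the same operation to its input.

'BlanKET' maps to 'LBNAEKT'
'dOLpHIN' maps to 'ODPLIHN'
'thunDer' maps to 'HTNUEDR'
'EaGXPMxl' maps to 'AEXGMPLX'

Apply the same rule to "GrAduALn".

RGDAAUNL

In each case the input is transformed by: swap each adjacent pair of characters (1↔2, 3↔4, ...), then convert every letter to uppercase.
For "GrAduALn", step one produces "rGdAAunL"; step two turns that into "RGDAAUNL".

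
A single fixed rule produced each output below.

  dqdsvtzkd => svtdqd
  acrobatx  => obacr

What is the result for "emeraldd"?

raeme

The transformation: delete the last 3 characters, then move the first 3 characters to the end (rotate left by 3).
Working it through for "emeraldd": intermediate "emera", final "raeme".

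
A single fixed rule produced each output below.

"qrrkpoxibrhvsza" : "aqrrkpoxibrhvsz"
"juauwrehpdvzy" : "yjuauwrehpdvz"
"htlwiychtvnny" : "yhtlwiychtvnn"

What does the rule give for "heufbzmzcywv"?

vheufbzmzcyw

The pattern: move the last character to the front.
Doing the same to "heufbzmzcywv": "vheufbzmzcyw".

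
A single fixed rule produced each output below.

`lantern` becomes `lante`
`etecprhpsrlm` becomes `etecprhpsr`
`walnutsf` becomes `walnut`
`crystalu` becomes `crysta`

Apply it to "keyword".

keywo

The pattern: delete the last 2 characters.
So "keyword" becomes "keywo".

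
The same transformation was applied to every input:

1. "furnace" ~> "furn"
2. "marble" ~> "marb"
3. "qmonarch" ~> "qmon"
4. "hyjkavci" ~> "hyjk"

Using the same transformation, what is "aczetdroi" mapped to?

acze

Each output is the input with this applied: keep only the first 4 characters.
Doing the same to "aczetdroi": "acze".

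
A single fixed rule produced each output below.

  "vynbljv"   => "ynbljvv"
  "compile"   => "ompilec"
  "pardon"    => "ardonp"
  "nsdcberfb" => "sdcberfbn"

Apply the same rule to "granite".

raniteg

The transformation: move the first character to the end.
Doing the same to "granite": "raniteg".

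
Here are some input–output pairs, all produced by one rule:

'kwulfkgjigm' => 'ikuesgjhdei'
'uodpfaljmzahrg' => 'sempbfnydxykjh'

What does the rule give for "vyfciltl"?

The transformation: take characters alternately from the front and the back (1st, last, 2nd, 2nd-last, ...), then shift every letter 2 places backward in the alphabet (wrapping around).
For "vyfciltl", step one produces "vlytflci"; step two turns that into "tjwrdjag".

tjwrdjag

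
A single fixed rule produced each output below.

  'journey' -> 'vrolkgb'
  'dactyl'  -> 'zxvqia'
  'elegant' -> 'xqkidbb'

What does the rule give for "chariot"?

zxqolfe

Rule — shift every letter 3 places backward in the alphabet (wrapping around), then sort the characters into reverse alphabetical order.
Starting from "chariot": after the first operation, "zexoflq"; after the second, "zxqolfe".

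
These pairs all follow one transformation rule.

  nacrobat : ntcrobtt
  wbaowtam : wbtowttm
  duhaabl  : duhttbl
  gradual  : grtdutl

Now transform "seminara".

semintrt

The transformation: replace every "a" with "t".
Doing the same to "seminara": "semintrt".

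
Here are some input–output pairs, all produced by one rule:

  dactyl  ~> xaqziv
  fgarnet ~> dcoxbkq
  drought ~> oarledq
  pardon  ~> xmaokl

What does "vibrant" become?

What's happening: shift every letter 3 places backward in the alphabet (wrapping around), then swap each adjacent pair of characters (1↔2, 3↔4, ...).
Working it through for "vibrant": intermediate "sfyoxkq", final "fsoykxq".

fsoykxq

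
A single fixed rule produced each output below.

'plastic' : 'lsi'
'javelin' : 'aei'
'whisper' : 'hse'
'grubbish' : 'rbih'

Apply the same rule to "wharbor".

What's happening: keep every other character starting from the second (positions 2nd, 4th, 6th, ...).
Doing the same to "wharbor": "hro".

hro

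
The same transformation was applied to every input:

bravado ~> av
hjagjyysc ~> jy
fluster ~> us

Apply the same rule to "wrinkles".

The rule is to move the last 3 characters to the front (rotate right by 3), then keep only the last 2 characters.
Working it through for "wrinkles": intermediate "leswrink", final "nk".

nk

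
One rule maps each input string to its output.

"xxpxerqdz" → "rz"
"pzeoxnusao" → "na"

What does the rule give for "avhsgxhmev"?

xe

In each case the input is transformed by: keep one character in every 3, starting at position 3 (positions 3rd, 6th, 9th, ...), then delete the first character.
Starting from "avhsgxhmev": after the first operation, "hxe"; after the second, "xe".
(Check on "xxpxerqdz": → "prz" → "rz" ✓)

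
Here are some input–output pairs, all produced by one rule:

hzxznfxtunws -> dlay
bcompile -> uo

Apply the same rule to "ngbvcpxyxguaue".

hvdg

In each case the input is transformed by: keep one character in every 3, starting at position 3 (positions 3rd, 6th, 9th, ...), then shift every letter 6 places forward in the alphabet (wrapping around).
For "ngbvcpxyxguaue" the result is "hvdg".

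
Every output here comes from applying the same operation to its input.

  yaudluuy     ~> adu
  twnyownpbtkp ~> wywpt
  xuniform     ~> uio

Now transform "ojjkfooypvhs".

jkoyv

The rule is to keep every other character starting from the second (positions 2nd, 4th, 6th, ...), then delete the last character.
For "ojjkfooypvhs", step one produces "jkoyvs"; step two turns that into "jkoyv".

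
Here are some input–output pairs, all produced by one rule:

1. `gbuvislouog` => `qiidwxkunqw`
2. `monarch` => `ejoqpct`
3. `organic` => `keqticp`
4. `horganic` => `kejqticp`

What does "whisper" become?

Rule — move the last 2 characters to the front (rotate right by 2), then shift every letter 2 places forward in the alphabet (wrapping around).
Starting from "whisper": after the first operation, "erwhisp"; after the second, "gtyjkur".

gtyjkur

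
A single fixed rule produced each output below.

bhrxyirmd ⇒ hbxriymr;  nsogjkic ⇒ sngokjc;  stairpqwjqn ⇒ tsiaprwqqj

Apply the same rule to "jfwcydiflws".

Looking at the pairs, the operation is to swap each adjacent pair of characters (1↔2, 3↔4, ...), then delete the last character.
Applying both steps to "jfwcydiflws": "fjcwdyfiwls", then "fjcwdyfiwl".

fjcwdyfiwl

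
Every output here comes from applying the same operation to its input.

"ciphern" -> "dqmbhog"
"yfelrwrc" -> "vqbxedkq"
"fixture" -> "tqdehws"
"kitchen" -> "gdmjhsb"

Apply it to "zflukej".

jdiyekt

The rule is to shift every letter 1 place backward in the alphabet (wrapping around), then move the last 3 characters to the front (rotate right by 3).
Applying that to "zflukej" gives "jdiyekt".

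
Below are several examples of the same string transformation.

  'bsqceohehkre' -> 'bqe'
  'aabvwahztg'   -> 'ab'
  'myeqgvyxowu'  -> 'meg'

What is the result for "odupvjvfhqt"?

The transformation: keep every other character starting from the first (positions 1st, 3rd, 5th, ...), then delete the last 3 characters.
On "odupvjvfhqt": the first step gives "ouvvht", and the second then gives "ouv".

ouv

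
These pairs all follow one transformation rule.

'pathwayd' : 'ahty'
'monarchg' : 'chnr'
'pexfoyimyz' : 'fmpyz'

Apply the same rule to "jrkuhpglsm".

The pattern: sort the characters into alphabetical order, then keep every other character starting from the second (positions 2nd, 4th, 6th, ...).
Applying both steps to "jrkuhpglsm": "ghjklmprsu", then "hkmru".

hkmru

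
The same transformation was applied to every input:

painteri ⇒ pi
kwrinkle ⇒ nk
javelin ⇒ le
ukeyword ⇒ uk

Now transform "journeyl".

The pattern: sort the characters into reverse alphabetical order, then keep one character in every 3, starting at position 3 (positions 3rd, 6th, 9th, ...).
For "journeyl", step one produces "yuronlje"; step two turns that into "rl".

rl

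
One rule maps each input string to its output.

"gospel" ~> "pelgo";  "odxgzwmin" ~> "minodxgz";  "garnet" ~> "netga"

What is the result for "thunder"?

derthu

What's happening: move the last 3 characters to the front (rotate right by 3), then delete the last character.
For "thunder", step one produces "derthun"; step two turns that into "derthu".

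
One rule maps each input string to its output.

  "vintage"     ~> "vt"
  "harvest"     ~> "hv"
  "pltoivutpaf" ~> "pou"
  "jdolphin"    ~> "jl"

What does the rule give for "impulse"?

iu

In each case the input is transformed by: keep one character in every 3, starting at position 1 (positions 1st, 4th, 7th, ...), then delete the last character.
"impulse" → "iue" → "iu".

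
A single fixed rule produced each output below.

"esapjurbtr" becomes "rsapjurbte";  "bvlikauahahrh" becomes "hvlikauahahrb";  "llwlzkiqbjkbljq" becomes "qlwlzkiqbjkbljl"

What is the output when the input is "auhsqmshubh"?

huhsqmshuba

Rule — swap the first and last characters.
On "auhsqmshubh" that produces "huhsqmshuba".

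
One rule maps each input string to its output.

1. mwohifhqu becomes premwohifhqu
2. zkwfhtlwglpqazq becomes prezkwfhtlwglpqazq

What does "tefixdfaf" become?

What's happening: prepend "pre".
Applying that to "tefixdfaf" gives "pretefixdfaf".

pretefixdfaf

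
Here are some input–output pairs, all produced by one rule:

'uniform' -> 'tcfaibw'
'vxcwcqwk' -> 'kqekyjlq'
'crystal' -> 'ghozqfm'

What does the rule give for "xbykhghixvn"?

Looking at the pairs, the operation is to move the first 3 characters to the end (rotate left by 3), then shift every letter 12 places backward in the alphabet (wrapping around).
Applying both steps to "xbykhghixvn": "khghixvnxby", then "yvuvwljblpm".

yvuvwljblpm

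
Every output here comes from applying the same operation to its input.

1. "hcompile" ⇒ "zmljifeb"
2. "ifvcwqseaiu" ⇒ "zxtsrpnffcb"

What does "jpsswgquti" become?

Looking at the pairs, the operation is to shift every letter 3 places backward in the alphabet (wrapping around), then sort the characters into reverse alphabetical order.
On "jpsswgquti": the first step gives "gmpptdnrqf", and the second then gives "trqppnmgfd".
(Check on "ifvcwqseaiu": → "fcsztnpbxfr" → "zxtsrpnffcb" ✓)

trqppnmgfd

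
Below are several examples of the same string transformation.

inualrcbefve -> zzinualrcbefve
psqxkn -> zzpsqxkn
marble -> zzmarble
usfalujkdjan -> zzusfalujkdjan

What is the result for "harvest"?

zzharvest

Rule — prepend "zz".
For "harvest" the result is "zzharvest".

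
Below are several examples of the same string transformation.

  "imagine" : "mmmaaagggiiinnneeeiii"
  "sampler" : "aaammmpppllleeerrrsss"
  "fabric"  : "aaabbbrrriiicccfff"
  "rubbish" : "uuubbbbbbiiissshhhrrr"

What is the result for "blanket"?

The rule is to move the first character to the end, then repeat every character 3 times.
On "blanket": the first step gives "lanketb", and the second then gives "lllaaannnkkkeeetttbbb".

lllaaannnkkkeeetttbbb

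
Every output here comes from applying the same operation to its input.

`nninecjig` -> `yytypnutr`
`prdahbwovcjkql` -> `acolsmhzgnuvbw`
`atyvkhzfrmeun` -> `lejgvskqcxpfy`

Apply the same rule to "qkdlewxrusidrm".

bvowphicfdtocx

Looking at the pairs, the operation is to shift every letter 11 places forward in the alphabet (wrapping around).
So "qkdlewxrusidrm" becomes "bvowphicfdtocx".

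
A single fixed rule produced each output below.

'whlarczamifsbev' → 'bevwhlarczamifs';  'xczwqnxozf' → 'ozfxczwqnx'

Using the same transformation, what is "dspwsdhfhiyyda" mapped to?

In each case the input is transformed by: move the last 3 characters to the front (rotate right by 3).
"dspwsdhfhiyyda" → "ydadspwsdhfhiy".

ydadspwsdhfhiy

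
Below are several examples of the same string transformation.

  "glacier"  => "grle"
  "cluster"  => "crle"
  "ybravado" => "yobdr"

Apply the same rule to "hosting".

The rule is to take characters alternately from the front and the back (1st, last, 2nd, 2nd-last, ...), then delete the last 3 characters.
Applying both steps to "hosting": "hgonsit", then "hgon".

hgon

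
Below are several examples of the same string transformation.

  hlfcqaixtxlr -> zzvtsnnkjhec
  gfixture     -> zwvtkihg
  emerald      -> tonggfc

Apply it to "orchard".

The pattern: sort the characters into reverse alphabetical order, then shift every letter 2 places forward in the alphabet (wrapping around).
"orchard" → "rrohdca" → "ttqjfec".

ttqjfec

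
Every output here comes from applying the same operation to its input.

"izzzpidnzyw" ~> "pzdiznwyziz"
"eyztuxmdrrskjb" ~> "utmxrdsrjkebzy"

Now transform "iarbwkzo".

wbzkiora

The pattern: move the first 3 characters to the end (rotate left by 3), then swap each adjacent pair of characters (1↔2, 3↔4, ...).
Starting from "iarbwkzo": after the first operation, "bwkzoiar"; after the second, "wbzkiora".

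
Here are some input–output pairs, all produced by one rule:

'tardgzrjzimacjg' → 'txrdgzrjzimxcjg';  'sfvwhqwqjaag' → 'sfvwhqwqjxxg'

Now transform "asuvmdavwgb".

xsuvmdxvwgb

The pattern: replace every "a" with "x".
Applying that to "asuvmdavwgb" gives "xsuvmdxvwgb".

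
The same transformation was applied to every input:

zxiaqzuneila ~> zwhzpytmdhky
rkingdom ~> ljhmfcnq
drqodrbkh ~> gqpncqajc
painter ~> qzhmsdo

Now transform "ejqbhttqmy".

xipagsspld

The rule is to shift every letter 1 place backward in the alphabet (wrapping around), then swap the first and last characters.
Applying both steps to "ejqbhttqmy": "dipagssplx", then "xipagsspld".
(Check on "zxiaqzuneila": → "ywhzpytmdhkz" → "zwhzpytmdhky" ✓)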